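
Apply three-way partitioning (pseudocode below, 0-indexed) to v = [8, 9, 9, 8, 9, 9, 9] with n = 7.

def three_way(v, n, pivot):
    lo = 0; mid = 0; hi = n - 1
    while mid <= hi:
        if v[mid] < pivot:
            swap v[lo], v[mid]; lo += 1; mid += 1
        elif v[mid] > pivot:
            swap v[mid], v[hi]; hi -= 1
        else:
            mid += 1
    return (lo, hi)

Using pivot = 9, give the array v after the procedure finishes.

[8, 8, 9, 9, 9, 9, 9]

lo=0 mid=0 hi=6
8<9: swap(0,0), lo=1 mid=1 ⇒ [8, 9, 9, 8, 9, 9, 9]
9=9: mid=2
9=9: mid=3
8<9: swap(1,3), lo=2 mid=4 ⇒ [8, 8, 9, 9, 9, 9, 9]
9=9: mid=5
9=9: mid=6
9=9: mid=7
done. lo=2 hi=6; v=[8, 8, 9, 9, 9, 9, 9]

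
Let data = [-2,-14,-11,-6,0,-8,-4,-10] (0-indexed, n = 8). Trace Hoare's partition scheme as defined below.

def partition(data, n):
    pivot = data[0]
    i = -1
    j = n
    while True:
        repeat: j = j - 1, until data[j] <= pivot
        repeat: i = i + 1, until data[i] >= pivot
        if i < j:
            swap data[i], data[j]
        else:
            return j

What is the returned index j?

5

pivot=-2
j stops at 7 (-10), i stops at 0 (-2); swap ⇒ [-10,-14,-11,-6,0,-8,-4,-2]
j stops at 6 (-4), i stops at 4 (0); swap ⇒ [-10,-14,-11,-6,-4,-8,0,-2]
j stops at 5, i stops at 6; i≥j ⇒ return 5. data=[-10,-14,-11,-6,-4,-8,0,-2]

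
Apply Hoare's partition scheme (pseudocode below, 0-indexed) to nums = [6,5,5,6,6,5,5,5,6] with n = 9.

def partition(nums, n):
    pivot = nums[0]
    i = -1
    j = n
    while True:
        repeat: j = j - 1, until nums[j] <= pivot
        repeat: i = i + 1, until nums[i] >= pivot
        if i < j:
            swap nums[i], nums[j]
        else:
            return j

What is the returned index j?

pivot = nums[0] = 6; i = -1, j = 9
j→8 (nums[8]=6≤6), i→0 (nums[0]=6≥6); i<j, swap → [6,5,5,6,6,5,5,5,6]
j→7 (nums[7]=5≤6), i→3 (nums[3]=6≥6); i<j, swap → [6,5,5,5,6,5,5,6,6]
j→6 (nums[6]=5≤6), i→4 (nums[4]=6≥6); i<j, swap → [6,5,5,5,5,5,6,6,6]
j→5, i→6; i≥j, return j=5. nums = [6,5,5,5,5,5,6,6,6]

5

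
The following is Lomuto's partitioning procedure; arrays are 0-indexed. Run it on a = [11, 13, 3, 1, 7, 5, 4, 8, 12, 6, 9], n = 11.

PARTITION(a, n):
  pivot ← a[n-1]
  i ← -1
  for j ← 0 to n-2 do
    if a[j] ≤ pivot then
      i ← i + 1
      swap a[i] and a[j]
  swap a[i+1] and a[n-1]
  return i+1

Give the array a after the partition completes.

pivot = a[10] = 9; i = -1
j=0: a[0]=11 > 9 → no swap
j=1: a[1]=13 > 9 → no swap
j=2: a[2]=3 ≤ 9 → i=0, swap a[0],a[2] → [3, 13, 11, 1, 7, 5, 4, 8, 12, 6, 9]
j=3: a[3]=1 ≤ 9 → i=1, swap a[1],a[3] → [3, 1, 11, 13, 7, 5, 4, 8, 12, 6, 9]
j=4: a[4]=7 ≤ 9 → i=2, swap a[2],a[4] → [3, 1, 7, 13, 11, 5, 4, 8, 12, 6, 9]
j=5: a[5]=5 ≤ 9 → i=3, swap a[3],a[5] → [3, 1, 7, 5, 11, 13, 4, 8, 12, 6, 9]
j=6: a[6]=4 ≤ 9 → i=4, swap a[4],a[6] → [3, 1, 7, 5, 4, 13, 11, 8, 12, 6, 9]
j=7: a[7]=8 ≤ 9 → i=5, swap a[5],a[7] → [3, 1, 7, 5, 4, 8, 11, 13, 12, 6, 9]
j=8: a[8]=12 > 9 → no swap
j=9: a[9]=6 ≤ 9 → i=6, swap a[6],a[9] → [3, 1, 7, 5, 4, 8, 6, 13, 12, 11, 9]
final swap a[7],a[10] → [3, 1, 7, 5, 4, 8, 6, 9, 12, 11, 13]; return 7

[3, 1, 7, 5, 4, 8, 6, 9, 12, 11, 13]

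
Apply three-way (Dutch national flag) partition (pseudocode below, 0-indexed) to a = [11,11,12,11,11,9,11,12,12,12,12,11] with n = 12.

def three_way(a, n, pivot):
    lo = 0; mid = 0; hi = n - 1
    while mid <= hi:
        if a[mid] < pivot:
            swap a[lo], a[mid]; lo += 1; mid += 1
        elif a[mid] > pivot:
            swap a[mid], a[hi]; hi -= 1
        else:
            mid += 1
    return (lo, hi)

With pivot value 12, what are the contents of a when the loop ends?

[11,11,11,11,9,11,11,12,12,12,12,12]

pivot = 12; lo=0, mid=0, hi=11
a[mid]=11<12: swap a[0],a[0]; lo=1,mid=1 → [11,11,12,11,11,9,11,12,12,12,12,11]
a[mid]=11<12: swap a[1],a[1]; lo=2,mid=2 → [11,11,12,11,11,9,11,12,12,12,12,11]
a[mid]=12=12: mid=3
a[mid]=11<12: swap a[2],a[3]; lo=3,mid=4 → [11,11,11,12,11,9,11,12,12,12,12,11]
a[mid]=11<12: swap a[3],a[4]; lo=4,mid=5 → [11,11,11,11,12,9,11,12,12,12,12,11]
a[mid]=9<12: swap a[4],a[5]; lo=5,mid=6 → [11,11,11,11,9,12,11,12,12,12,12,11]
a[mid]=11<12: swap a[5],a[6]; lo=6,mid=7 → [11,11,11,11,9,11,12,12,12,12,12,11]
a[mid]=12=12: mid=8
a[mid]=12=12: mid=9
a[mid]=12=12: mid=10
a[mid]=12=12: mid=11
a[mid]=11<12: swap a[6],a[11]; lo=7,mid=12 → [11,11,11,11,9,11,11,12,12,12,12,12]
end: lo=7, hi=11; a = [11,11,11,11,9,11,11,12,12,12,12,12]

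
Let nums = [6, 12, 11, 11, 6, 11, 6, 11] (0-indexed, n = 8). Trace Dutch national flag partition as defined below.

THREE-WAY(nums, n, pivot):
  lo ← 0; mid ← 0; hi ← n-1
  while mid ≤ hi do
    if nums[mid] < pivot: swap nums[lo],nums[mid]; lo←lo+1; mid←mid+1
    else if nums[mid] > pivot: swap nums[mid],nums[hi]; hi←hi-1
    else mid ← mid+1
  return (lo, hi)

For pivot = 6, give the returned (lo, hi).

pivot = 6; lo=0, mid=0, hi=7
nums[mid]=6=6: mid=1
nums[mid]=12>6: swap nums[1],nums[7]; hi=6 → [6, 11, 11, 11, 6, 11, 6, 12]
nums[mid]=11>6: swap nums[1],nums[6]; hi=5 → [6, 6, 11, 11, 6, 11, 11, 12]
nums[mid]=6=6: mid=2
nums[mid]=11>6: swap nums[2],nums[5]; hi=4 → [6, 6, 11, 11, 6, 11, 11, 12]
nums[mid]=11>6: swap nums[2],nums[4]; hi=3 → [6, 6, 6, 11, 11, 11, 11, 12]
nums[mid]=6=6: mid=3
nums[mid]=11>6: swap nums[3],nums[3]; hi=2 → [6, 6, 6, 11, 11, 11, 11, 12]
end: lo=0, hi=2; nums = [6, 6, 6, 11, 11, 11, 11, 12]

(0, 2)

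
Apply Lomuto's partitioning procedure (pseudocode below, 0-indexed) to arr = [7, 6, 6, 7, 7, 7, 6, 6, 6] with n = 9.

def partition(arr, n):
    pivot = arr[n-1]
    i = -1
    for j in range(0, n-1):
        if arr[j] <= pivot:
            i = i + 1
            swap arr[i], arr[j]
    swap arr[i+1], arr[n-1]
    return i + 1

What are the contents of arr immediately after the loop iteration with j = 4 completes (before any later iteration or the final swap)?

pivot=6, i=-1
j=0: 7>6, skip
j=1: 6≤6, i=0, swap(0,1) ⇒ [6, 7, 6, 7, 7, 7, 6, 6, 6]
j=2: 6≤6, i=1, swap(1,2) ⇒ [6, 6, 7, 7, 7, 7, 6, 6, 6]
j=3: 7>6, skip
j=4: 7>6, skip
(after j=4) arr = [6, 6, 7, 7, 7, 7, 6, 6, 6]

[6, 6, 7, 7, 7, 7, 6, 6, 6]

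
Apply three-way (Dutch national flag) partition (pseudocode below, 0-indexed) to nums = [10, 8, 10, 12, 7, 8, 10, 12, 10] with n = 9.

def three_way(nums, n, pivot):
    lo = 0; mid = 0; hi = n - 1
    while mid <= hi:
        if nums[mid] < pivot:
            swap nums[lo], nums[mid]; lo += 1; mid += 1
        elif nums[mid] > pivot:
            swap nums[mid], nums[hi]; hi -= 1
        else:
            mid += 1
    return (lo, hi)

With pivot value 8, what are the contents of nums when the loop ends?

[7, 8, 8, 12, 10, 10, 12, 10, 10]

lo=0 mid=0 hi=8
10>8: swap(0,8), hi=7 ⇒ [10, 8, 10, 12, 7, 8, 10, 12, 10]
10>8: swap(0,7), hi=6 ⇒ [12, 8, 10, 12, 7, 8, 10, 10, 10]
12>8: swap(0,6), hi=5 ⇒ [10, 8, 10, 12, 7, 8, 12, 10, 10]
10>8: swap(0,5), hi=4 ⇒ [8, 8, 10, 12, 7, 10, 12, 10, 10]
8=8: mid=1
8=8: mid=2
10>8: swap(2,4), hi=3 ⇒ [8, 8, 7, 12, 10, 10, 12, 10, 10]
7<8: swap(0,2), lo=1 mid=3 ⇒ [7, 8, 8, 12, 10, 10, 12, 10, 10]
12>8: swap(3,3), hi=2 ⇒ [7, 8, 8, 12, 10, 10, 12, 10, 10]
done. lo=1 hi=2; nums=[7, 8, 8, 12, 10, 10, 12, 10, 10]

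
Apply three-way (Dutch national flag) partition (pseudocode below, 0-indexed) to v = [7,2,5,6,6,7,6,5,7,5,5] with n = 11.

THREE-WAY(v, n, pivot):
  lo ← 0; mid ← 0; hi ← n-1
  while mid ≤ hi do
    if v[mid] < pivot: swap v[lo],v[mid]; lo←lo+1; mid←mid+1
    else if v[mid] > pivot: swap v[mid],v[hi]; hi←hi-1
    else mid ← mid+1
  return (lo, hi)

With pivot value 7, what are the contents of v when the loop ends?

[2,5,6,6,6,5,5,5,7,7,7]

pivot = 7; lo=0, mid=0, hi=10
v[mid]=7=7: mid=1
v[mid]=2<7: swap v[0],v[1]; lo=1,mid=2 → [2,7,5,6,6,7,6,5,7,5,5]
v[mid]=5<7: swap v[1],v[2]; lo=2,mid=3 → [2,5,7,6,6,7,6,5,7,5,5]
v[mid]=6<7: swap v[2],v[3]; lo=3,mid=4 → [2,5,6,7,6,7,6,5,7,5,5]
v[mid]=6<7: swap v[3],v[4]; lo=4,mid=5 → [2,5,6,6,7,7,6,5,7,5,5]
v[mid]=7=7: mid=6
v[mid]=6<7: swap v[4],v[6]; lo=5,mid=7 → [2,5,6,6,6,7,7,5,7,5,5]
v[mid]=5<7: swap v[5],v[7]; lo=6,mid=8 → [2,5,6,6,6,5,7,7,7,5,5]
v[mid]=7=7: mid=9
v[mid]=5<7: swap v[6],v[9]; lo=7,mid=10 → [2,5,6,6,6,5,5,7,7,7,5]
v[mid]=5<7: swap v[7],v[10]; lo=8,mid=11 → [2,5,6,6,6,5,5,5,7,7,7]
end: lo=8, hi=10; v = [2,5,6,6,6,5,5,5,7,7,7]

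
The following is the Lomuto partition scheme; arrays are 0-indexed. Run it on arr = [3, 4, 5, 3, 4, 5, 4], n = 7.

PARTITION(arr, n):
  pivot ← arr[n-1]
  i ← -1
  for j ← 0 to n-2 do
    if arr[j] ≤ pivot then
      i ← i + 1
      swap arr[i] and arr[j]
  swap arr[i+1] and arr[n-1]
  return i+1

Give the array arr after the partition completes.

pivot=4, i=-1
j=0: 3≤4, i=0, swap(0,0) ⇒ [3, 4, 5, 3, 4, 5, 4]
j=1: 4≤4, i=1, swap(1,1) ⇒ [3, 4, 5, 3, 4, 5, 4]
j=2: 5>4, skip
j=3: 3≤4, i=2, swap(2,3) ⇒ [3, 4, 3, 5, 4, 5, 4]
j=4: 4≤4, i=3, swap(3,4) ⇒ [3, 4, 3, 4, 5, 5, 4]
j=5: 5>4, skip
swap(4,6) ⇒ [3, 4, 3, 4, 4, 5, 5]; return 4

[3, 4, 3, 4, 4, 5, 5]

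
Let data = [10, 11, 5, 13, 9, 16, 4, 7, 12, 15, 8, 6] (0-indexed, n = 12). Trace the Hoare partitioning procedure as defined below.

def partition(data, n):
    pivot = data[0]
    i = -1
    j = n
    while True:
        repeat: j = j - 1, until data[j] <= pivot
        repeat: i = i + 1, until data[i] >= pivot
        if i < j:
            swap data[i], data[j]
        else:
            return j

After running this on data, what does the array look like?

pivot = data[0] = 10; i = -1, j = 12
j→11 (data[11]=6≤10), i→0 (data[0]=10≥10); i<j, swap → [6, 11, 5, 13, 9, 16, 4, 7, 12, 15, 8, 10]
j→10 (data[10]=8≤10), i→1 (data[1]=11≥10); i<j, swap → [6, 8, 5, 13, 9, 16, 4, 7, 12, 15, 11, 10]
j→7 (data[7]=7≤10), i→3 (data[3]=13≥10); i<j, swap → [6, 8, 5, 7, 9, 16, 4, 13, 12, 15, 11, 10]
j→6 (data[6]=4≤10), i→5 (data[5]=16≥10); i<j, swap → [6, 8, 5, 7, 9, 4, 16, 13, 12, 15, 11, 10]
j→5, i→6; i≥j, return j=5. data = [6, 8, 5, 7, 9, 4, 16, 13, 12, 15, 11, 10]

[6, 8, 5, 7, 9, 4, 16, 13, 12, 15, 11, 10]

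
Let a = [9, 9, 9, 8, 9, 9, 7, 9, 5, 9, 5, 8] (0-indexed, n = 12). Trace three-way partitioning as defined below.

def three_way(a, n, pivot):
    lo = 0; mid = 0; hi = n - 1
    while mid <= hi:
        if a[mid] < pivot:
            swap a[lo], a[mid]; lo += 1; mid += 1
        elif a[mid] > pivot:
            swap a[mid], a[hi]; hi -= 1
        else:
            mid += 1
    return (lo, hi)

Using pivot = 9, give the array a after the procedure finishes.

[8, 7, 5, 5, 8, 9, 9, 9, 9, 9, 9, 9]

pivot = 9; lo=0, mid=0, hi=11
a[mid]=9=9: mid=1
a[mid]=9=9: mid=2
a[mid]=9=9: mid=3
a[mid]=8<9: swap a[0],a[3]; lo=1,mid=4 → [8, 9, 9, 9, 9, 9, 7, 9, 5, 9, 5, 8]
a[mid]=9=9: mid=5
a[mid]=9=9: mid=6
a[mid]=7<9: swap a[1],a[6]; lo=2,mid=7 → [8, 7, 9, 9, 9, 9, 9, 9, 5, 9, 5, 8]
a[mid]=9=9: mid=8
a[mid]=5<9: swap a[2],a[8]; lo=3,mid=9 → [8, 7, 5, 9, 9, 9, 9, 9, 9, 9, 5, 8]
a[mid]=9=9: mid=10
a[mid]=5<9: swap a[3],a[10]; lo=4,mid=11 → [8, 7, 5, 5, 9, 9, 9, 9, 9, 9, 9, 8]
a[mid]=8<9: swap a[4],a[11]; lo=5,mid=12 → [8, 7, 5, 5, 8, 9, 9, 9, 9, 9, 9, 9]
end: lo=5, hi=11; a = [8, 7, 5, 5, 8, 9, 9, 9, 9, 9, 9, 9]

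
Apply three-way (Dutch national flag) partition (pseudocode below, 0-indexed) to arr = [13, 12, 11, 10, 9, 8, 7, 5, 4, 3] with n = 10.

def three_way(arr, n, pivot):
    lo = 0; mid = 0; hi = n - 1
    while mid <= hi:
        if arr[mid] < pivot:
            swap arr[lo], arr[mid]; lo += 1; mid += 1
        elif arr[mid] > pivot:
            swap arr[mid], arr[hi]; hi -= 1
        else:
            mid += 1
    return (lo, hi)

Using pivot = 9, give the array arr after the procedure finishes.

lo=0 mid=0 hi=9
13>9: swap(0,9), hi=8 ⇒ [3, 12, 11, 10, 9, 8, 7, 5, 4, 13]
3<9: swap(0,0), lo=1 mid=1 ⇒ [3, 12, 11, 10, 9, 8, 7, 5, 4, 13]
12>9: swap(1,8), hi=7 ⇒ [3, 4, 11, 10, 9, 8, 7, 5, 12, 13]
4<9: swap(1,1), lo=2 mid=2 ⇒ [3, 4, 11, 10, 9, 8, 7, 5, 12, 13]
11>9: swap(2,7), hi=6 ⇒ [3, 4, 5, 10, 9, 8, 7, 11, 12, 13]
5<9: swap(2,2), lo=3 mid=3 ⇒ [3, 4, 5, 10, 9, 8, 7, 11, 12, 13]
10>9: swap(3,6), hi=5 ⇒ [3, 4, 5, 7, 9, 8, 10, 11, 12, 13]
7<9: swap(3,3), lo=4 mid=4 ⇒ [3, 4, 5, 7, 9, 8, 10, 11, 12, 13]
9=9: mid=5
8<9: swap(4,5), lo=5 mid=6 ⇒ [3, 4, 5, 7, 8, 9, 10, 11, 12, 13]
done. lo=5 hi=5; arr=[3, 4, 5, 7, 8, 9, 10, 11, 12, 13]

[3, 4, 5, 7, 8, 9, 10, 11, 12, 13]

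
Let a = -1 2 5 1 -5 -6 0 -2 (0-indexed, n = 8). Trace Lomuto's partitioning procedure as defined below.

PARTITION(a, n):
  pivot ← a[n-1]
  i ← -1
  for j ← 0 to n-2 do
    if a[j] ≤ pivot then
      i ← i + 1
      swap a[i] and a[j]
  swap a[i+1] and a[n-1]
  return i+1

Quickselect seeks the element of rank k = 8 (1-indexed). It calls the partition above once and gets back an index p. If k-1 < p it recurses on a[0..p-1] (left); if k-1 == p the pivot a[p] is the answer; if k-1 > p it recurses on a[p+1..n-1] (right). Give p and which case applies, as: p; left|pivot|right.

pivot = a[7] = -2; i = -1
j=0: a[0]=-1 > -2 → no swap
j=1: a[1]=2 > -2 → no swap
j=2: a[2]=5 > -2 → no swap
j=3: a[3]=1 > -2 → no swap
j=4: a[4]=-5 ≤ -2 → i=0, swap a[0],a[4] → -5 2 5 1 -1 -6 0 -2
j=5: a[5]=-6 ≤ -2 → i=1, swap a[1],a[5] → -5 -6 5 1 -1 2 0 -2
j=6: a[6]=0 > -2 → no swap
final swap a[2],a[7] → -5 -6 -2 1 -1 2 0 5; return 2
p = 2; k-1 = 7 > 2 ⇒ right

2; right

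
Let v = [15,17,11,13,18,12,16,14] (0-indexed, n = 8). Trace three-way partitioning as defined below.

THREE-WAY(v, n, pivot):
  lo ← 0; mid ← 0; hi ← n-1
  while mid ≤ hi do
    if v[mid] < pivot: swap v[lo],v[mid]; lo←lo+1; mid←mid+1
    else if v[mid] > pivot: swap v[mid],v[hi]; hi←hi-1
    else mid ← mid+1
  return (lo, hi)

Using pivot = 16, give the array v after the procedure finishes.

[15,14,11,13,12,16,18,17]

lo=0 mid=0 hi=7
15<16: swap(0,0), lo=1 mid=1 ⇒ [15,17,11,13,18,12,16,14]
17>16: swap(1,7), hi=6 ⇒ [15,14,11,13,18,12,16,17]
14<16: swap(1,1), lo=2 mid=2 ⇒ [15,14,11,13,18,12,16,17]
11<16: swap(2,2), lo=3 mid=3 ⇒ [15,14,11,13,18,12,16,17]
13<16: swap(3,3), lo=4 mid=4 ⇒ [15,14,11,13,18,12,16,17]
18>16: swap(4,6), hi=5 ⇒ [15,14,11,13,16,12,18,17]
16=16: mid=5
12<16: swap(4,5), lo=5 mid=6 ⇒ [15,14,11,13,12,16,18,17]
done. lo=5 hi=5; v=[15,14,11,13,12,16,18,17]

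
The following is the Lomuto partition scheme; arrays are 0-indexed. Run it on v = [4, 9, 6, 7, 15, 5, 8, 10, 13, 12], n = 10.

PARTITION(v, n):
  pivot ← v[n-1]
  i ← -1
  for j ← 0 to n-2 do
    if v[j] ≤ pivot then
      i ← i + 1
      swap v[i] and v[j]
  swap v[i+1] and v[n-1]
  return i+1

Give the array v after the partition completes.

[4, 9, 6, 7, 5, 8, 10, 12, 13, 15]

pivot = v[9] = 12; i = -1
j=0: v[0]=4 ≤ 12 → i=0, swap v[0],v[0] (no change) → [4, 9, 6, 7, 15, 5, 8, 10, 13, 12]
j=1: v[1]=9 ≤ 12 → i=1, swap v[1],v[1] (no change) → [4, 9, 6, 7, 15, 5, 8, 10, 13, 12]
j=2: v[2]=6 ≤ 12 → i=2, swap v[2],v[2] (no change) → [4, 9, 6, 7, 15, 5, 8, 10, 13, 12]
j=3: v[3]=7 ≤ 12 → i=3, swap v[3],v[3] (no change) → [4, 9, 6, 7, 15, 5, 8, 10, 13, 12]
j=4: v[4]=15 > 12 → no swap
j=5: v[5]=5 ≤ 12 → i=4, swap v[4],v[5] → [4, 9, 6, 7, 5, 15, 8, 10, 13, 12]
j=6: v[6]=8 ≤ 12 → i=5, swap v[5],v[6] → [4, 9, 6, 7, 5, 8, 15, 10, 13, 12]
j=7: v[7]=10 ≤ 12 → i=6, swap v[6],v[7] → [4, 9, 6, 7, 5, 8, 10, 15, 13, 12]
j=8: v[8]=13 > 12 → no swap
final swap v[7],v[9] → [4, 9, 6, 7, 5, 8, 10, 12, 13, 15]; return 7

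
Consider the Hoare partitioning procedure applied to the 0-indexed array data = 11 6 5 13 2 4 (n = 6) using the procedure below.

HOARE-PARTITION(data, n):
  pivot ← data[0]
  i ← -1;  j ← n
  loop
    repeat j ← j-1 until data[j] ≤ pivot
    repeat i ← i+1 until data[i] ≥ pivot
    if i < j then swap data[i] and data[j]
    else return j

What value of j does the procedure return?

3

pivot=11
j stops at 5 (4), i stops at 0 (11); swap ⇒ 4 6 5 13 2 11
j stops at 4 (2), i stops at 3 (13); swap ⇒ 4 6 5 2 13 11
j stops at 3, i stops at 4; i≥j ⇒ return 3. data=4 6 5 2 13 11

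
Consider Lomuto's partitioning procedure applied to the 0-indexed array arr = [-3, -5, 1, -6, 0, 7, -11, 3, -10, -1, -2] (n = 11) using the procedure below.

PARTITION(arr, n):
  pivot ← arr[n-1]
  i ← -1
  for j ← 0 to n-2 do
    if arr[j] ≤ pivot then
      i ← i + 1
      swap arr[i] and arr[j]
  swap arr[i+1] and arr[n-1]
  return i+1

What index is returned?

5

pivot=-2, i=-1
j=0: -3≤-2, i=0, swap(0,0) ⇒ [-3, -5, 1, -6, 0, 7, -11, 3, -10, -1, -2]
j=1: -5≤-2, i=1, swap(1,1) ⇒ [-3, -5, 1, -6, 0, 7, -11, 3, -10, -1, -2]
j=2: 1>-2, skip
j=3: -6≤-2, i=2, swap(2,3) ⇒ [-3, -5, -6, 1, 0, 7, -11, 3, -10, -1, -2]
j=4: 0>-2, skip
j=5: 7>-2, skip
j=6: -11≤-2, i=3, swap(3,6) ⇒ [-3, -5, -6, -11, 0, 7, 1, 3, -10, -1, -2]
j=7: 3>-2, skip
j=8: -10≤-2, i=4, swap(4,8) ⇒ [-3, -5, -6, -11, -10, 7, 1, 3, 0, -1, -2]
j=9: -1>-2, skip
swap(5,10) ⇒ [-3, -5, -6, -11, -10, -2, 1, 3, 0, -1, 7]; return 5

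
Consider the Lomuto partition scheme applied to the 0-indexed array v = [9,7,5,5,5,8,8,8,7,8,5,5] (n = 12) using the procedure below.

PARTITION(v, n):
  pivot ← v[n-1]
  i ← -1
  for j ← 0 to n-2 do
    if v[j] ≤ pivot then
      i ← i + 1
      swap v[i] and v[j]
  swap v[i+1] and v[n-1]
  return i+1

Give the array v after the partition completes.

[5,5,5,5,5,8,8,8,7,8,7,9]

pivot=5, i=-1
j=0: 9>5, skip
j=1: 7>5, skip
j=2: 5≤5, i=0, swap(0,2) ⇒ [5,7,9,5,5,8,8,8,7,8,5,5]
j=3: 5≤5, i=1, swap(1,3) ⇒ [5,5,9,7,5,8,8,8,7,8,5,5]
j=4: 5≤5, i=2, swap(2,4) ⇒ [5,5,5,7,9,8,8,8,7,8,5,5]
j=5: 8>5, skip
j=6: 8>5, skip
j=7: 8>5, skip
j=8: 7>5, skip
j=9: 8>5, skip
j=10: 5≤5, i=3, swap(3,10) ⇒ [5,5,5,5,9,8,8,8,7,8,7,5]
swap(4,11) ⇒ [5,5,5,5,5,8,8,8,7,8,7,9]; return 4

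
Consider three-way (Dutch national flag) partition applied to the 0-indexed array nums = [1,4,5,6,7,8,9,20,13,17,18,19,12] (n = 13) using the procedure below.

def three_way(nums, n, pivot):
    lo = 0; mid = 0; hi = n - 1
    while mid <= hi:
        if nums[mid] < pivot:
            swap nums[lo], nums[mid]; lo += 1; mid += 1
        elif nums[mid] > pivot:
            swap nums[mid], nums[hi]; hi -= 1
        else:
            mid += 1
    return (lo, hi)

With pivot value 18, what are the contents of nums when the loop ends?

[1,4,5,6,7,8,9,12,13,17,18,19,20]

lo=0 mid=0 hi=12
1<18: swap(0,0), lo=1 mid=1 ⇒ [1,4,5,6,7,8,9,20,13,17,18,19,12]
4<18: swap(1,1), lo=2 mid=2 ⇒ [1,4,5,6,7,8,9,20,13,17,18,19,12]
5<18: swap(2,2), lo=3 mid=3 ⇒ [1,4,5,6,7,8,9,20,13,17,18,19,12]
6<18: swap(3,3), lo=4 mid=4 ⇒ [1,4,5,6,7,8,9,20,13,17,18,19,12]
7<18: swap(4,4), lo=5 mid=5 ⇒ [1,4,5,6,7,8,9,20,13,17,18,19,12]
8<18: swap(5,5), lo=6 mid=6 ⇒ [1,4,5,6,7,8,9,20,13,17,18,19,12]
9<18: swap(6,6), lo=7 mid=7 ⇒ [1,4,5,6,7,8,9,20,13,17,18,19,12]
20>18: swap(7,12), hi=11 ⇒ [1,4,5,6,7,8,9,12,13,17,18,19,20]
12<18: swap(7,7), lo=8 mid=8 ⇒ [1,4,5,6,7,8,9,12,13,17,18,19,20]
13<18: swap(8,8), lo=9 mid=9 ⇒ [1,4,5,6,7,8,9,12,13,17,18,19,20]
17<18: swap(9,9), lo=10 mid=10 ⇒ [1,4,5,6,7,8,9,12,13,17,18,19,20]
18=18: mid=11
19>18: swap(11,11), hi=10 ⇒ [1,4,5,6,7,8,9,12,13,17,18,19,20]
done. lo=10 hi=10; nums=[1,4,5,6,7,8,9,12,13,17,18,19,20]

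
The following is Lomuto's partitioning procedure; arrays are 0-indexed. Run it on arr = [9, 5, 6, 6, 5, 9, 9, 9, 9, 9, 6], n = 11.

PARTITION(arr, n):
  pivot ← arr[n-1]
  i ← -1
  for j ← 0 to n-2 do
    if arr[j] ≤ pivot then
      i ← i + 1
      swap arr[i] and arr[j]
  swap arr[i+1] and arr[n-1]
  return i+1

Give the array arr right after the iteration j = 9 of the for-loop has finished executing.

pivot=6, i=-1
j=0: 9>6, skip
j=1: 5≤6, i=0, swap(0,1) ⇒ [5, 9, 6, 6, 5, 9, 9, 9, 9, 9, 6]
j=2: 6≤6, i=1, swap(1,2) ⇒ [5, 6, 9, 6, 5, 9, 9, 9, 9, 9, 6]
j=3: 6≤6, i=2, swap(2,3) ⇒ [5, 6, 6, 9, 5, 9, 9, 9, 9, 9, 6]
j=4: 5≤6, i=3, swap(3,4) ⇒ [5, 6, 6, 5, 9, 9, 9, 9, 9, 9, 6]
j=5: 9>6, skip
j=6: 9>6, skip
j=7: 9>6, skip
j=8: 9>6, skip
j=9: 9>6, skip
(after j=9) arr = [5, 6, 6, 5, 9, 9, 9, 9, 9, 9, 6]

[5, 6, 6, 5, 9, 9, 9, 9, 9, 9, 6]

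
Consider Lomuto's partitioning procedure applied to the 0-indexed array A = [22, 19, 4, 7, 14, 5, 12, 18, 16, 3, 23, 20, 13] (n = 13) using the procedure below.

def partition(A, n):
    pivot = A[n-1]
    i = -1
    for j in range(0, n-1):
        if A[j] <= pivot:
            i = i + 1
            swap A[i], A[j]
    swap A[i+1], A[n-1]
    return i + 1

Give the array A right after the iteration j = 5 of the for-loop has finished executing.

[4, 7, 5, 19, 14, 22, 12, 18, 16, 3, 23, 20, 13]

pivot = A[12] = 13; i = -1
j=0: A[0]=22 > 13 → no swap
j=1: A[1]=19 > 13 → no swap
j=2: A[2]=4 ≤ 13 → i=0, swap A[0],A[2] → [4, 19, 22, 7, 14, 5, 12, 18, 16, 3, 23, 20, 13]
j=3: A[3]=7 ≤ 13 → i=1, swap A[1],A[3] → [4, 7, 22, 19, 14, 5, 12, 18, 16, 3, 23, 20, 13]
j=4: A[4]=14 > 13 → no swap
j=5: A[5]=5 ≤ 13 → i=2, swap A[2],A[5] → [4, 7, 5, 19, 14, 22, 12, 18, 16, 3, 23, 20, 13]
(after j=5) A = [4, 7, 5, 19, 14, 22, 12, 18, 16, 3, 23, 20, 13]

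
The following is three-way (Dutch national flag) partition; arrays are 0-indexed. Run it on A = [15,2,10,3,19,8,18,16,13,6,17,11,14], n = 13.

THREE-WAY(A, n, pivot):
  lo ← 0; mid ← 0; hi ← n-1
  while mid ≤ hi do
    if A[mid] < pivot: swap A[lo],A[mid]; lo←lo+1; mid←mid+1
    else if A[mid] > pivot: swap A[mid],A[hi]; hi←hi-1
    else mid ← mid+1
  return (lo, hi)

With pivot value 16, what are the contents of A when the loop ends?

lo=0 mid=0 hi=12
15<16: swap(0,0), lo=1 mid=1 ⇒ [15,2,10,3,19,8,18,16,13,6,17,11,14]
2<16: swap(1,1), lo=2 mid=2 ⇒ [15,2,10,3,19,8,18,16,13,6,17,11,14]
10<16: swap(2,2), lo=3 mid=3 ⇒ [15,2,10,3,19,8,18,16,13,6,17,11,14]
3<16: swap(3,3), lo=4 mid=4 ⇒ [15,2,10,3,19,8,18,16,13,6,17,11,14]
19>16: swap(4,12), hi=11 ⇒ [15,2,10,3,14,8,18,16,13,6,17,11,19]
14<16: swap(4,4), lo=5 mid=5 ⇒ [15,2,10,3,14,8,18,16,13,6,17,11,19]
8<16: swap(5,5), lo=6 mid=6 ⇒ [15,2,10,3,14,8,18,16,13,6,17,11,19]
18>16: swap(6,11), hi=10 ⇒ [15,2,10,3,14,8,11,16,13,6,17,18,19]
11<16: swap(6,6), lo=7 mid=7 ⇒ [15,2,10,3,14,8,11,16,13,6,17,18,19]
16=16: mid=8
13<16: swap(7,8), lo=8 mid=9 ⇒ [15,2,10,3,14,8,11,13,16,6,17,18,19]
6<16: swap(8,9), lo=9 mid=10 ⇒ [15,2,10,3,14,8,11,13,6,16,17,18,19]
17>16: swap(10,10), hi=9 ⇒ [15,2,10,3,14,8,11,13,6,16,17,18,19]
done. lo=9 hi=9; A=[15,2,10,3,14,8,11,13,6,16,17,18,19]

[15,2,10,3,14,8,11,13,6,16,17,18,19]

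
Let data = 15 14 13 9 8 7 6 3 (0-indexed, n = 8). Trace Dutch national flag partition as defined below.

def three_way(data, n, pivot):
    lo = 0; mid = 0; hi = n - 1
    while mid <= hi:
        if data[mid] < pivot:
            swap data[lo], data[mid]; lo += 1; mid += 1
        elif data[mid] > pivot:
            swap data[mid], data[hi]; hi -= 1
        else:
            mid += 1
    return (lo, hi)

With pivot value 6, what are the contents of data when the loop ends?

pivot = 6; lo=0, mid=0, hi=7
data[mid]=15>6: swap data[0],data[7]; hi=6 → 3 14 13 9 8 7 6 15
data[mid]=3<6: swap data[0],data[0]; lo=1,mid=1 → 3 14 13 9 8 7 6 15
data[mid]=14>6: swap data[1],data[6]; hi=5 → 3 6 13 9 8 7 14 15
data[mid]=6=6: mid=2
data[mid]=13>6: swap data[2],data[5]; hi=4 → 3 6 7 9 8 13 14 15
data[mid]=7>6: swap data[2],data[4]; hi=3 → 3 6 8 9 7 13 14 15
data[mid]=8>6: swap data[2],data[3]; hi=2 → 3 6 9 8 7 13 14 15
data[mid]=9>6: swap data[2],data[2]; hi=1 → 3 6 9 8 7 13 14 15
end: lo=1, hi=1; data = 3 6 9 8 7 13 14 15

3 6 9 8 7 13 14 15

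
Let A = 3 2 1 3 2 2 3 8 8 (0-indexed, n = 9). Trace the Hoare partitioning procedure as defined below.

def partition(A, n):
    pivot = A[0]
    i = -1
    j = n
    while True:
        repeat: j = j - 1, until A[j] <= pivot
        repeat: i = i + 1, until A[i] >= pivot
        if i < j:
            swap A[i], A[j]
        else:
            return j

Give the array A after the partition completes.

3 2 1 2 2 3 3 8 8

pivot = A[0] = 3; i = -1, j = 9
j→6 (A[6]=3≤3), i→0 (A[0]=3≥3); i<j, swap → 3 2 1 3 2 2 3 8 8
j→5 (A[5]=2≤3), i→3 (A[3]=3≥3); i<j, swap → 3 2 1 2 2 3 3 8 8
j→4, i→5; i≥j, return j=4. A = 3 2 1 2 2 3 3 8 8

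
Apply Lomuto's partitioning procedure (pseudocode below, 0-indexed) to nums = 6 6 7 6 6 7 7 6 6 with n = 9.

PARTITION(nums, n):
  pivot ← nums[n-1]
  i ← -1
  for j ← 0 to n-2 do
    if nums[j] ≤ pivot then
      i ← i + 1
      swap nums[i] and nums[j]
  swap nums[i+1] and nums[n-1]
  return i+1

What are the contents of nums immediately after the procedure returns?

6 6 6 6 6 6 7 7 7

pivot = nums[8] = 6; i = -1
j=0: nums[0]=6 ≤ 6 → i=0, swap nums[0],nums[0] (no change) → 6 6 7 6 6 7 7 6 6
j=1: nums[1]=6 ≤ 6 → i=1, swap nums[1],nums[1] (no change) → 6 6 7 6 6 7 7 6 6
j=2: nums[2]=7 > 6 → no swap
j=3: nums[3]=6 ≤ 6 → i=2, swap nums[2],nums[3] → 6 6 6 7 6 7 7 6 6
j=4: nums[4]=6 ≤ 6 → i=3, swap nums[3],nums[4] → 6 6 6 6 7 7 7 6 6
j=5: nums[5]=7 > 6 → no swap
j=6: nums[6]=7 > 6 → no swap
j=7: nums[7]=6 ≤ 6 → i=4, swap nums[4],nums[7] → 6 6 6 6 6 7 7 7 6
final swap nums[5],nums[8] → 6 6 6 6 6 6 7 7 7; return 5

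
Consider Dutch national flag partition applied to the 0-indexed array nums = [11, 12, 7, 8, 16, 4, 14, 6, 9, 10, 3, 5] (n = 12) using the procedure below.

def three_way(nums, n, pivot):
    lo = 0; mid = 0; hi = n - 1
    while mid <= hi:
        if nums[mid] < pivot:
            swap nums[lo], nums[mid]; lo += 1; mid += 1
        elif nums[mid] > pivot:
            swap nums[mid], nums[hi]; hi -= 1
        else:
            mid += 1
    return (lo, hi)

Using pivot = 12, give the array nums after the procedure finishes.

lo=0 mid=0 hi=11
11<12: swap(0,0), lo=1 mid=1 ⇒ [11, 12, 7, 8, 16, 4, 14, 6, 9, 10, 3, 5]
12=12: mid=2
7<12: swap(1,2), lo=2 mid=3 ⇒ [11, 7, 12, 8, 16, 4, 14, 6, 9, 10, 3, 5]
8<12: swap(2,3), lo=3 mid=4 ⇒ [11, 7, 8, 12, 16, 4, 14, 6, 9, 10, 3, 5]
16>12: swap(4,11), hi=10 ⇒ [11, 7, 8, 12, 5, 4, 14, 6, 9, 10, 3, 16]
5<12: swap(3,4), lo=4 mid=5 ⇒ [11, 7, 8, 5, 12, 4, 14, 6, 9, 10, 3, 16]
4<12: swap(4,5), lo=5 mid=6 ⇒ [11, 7, 8, 5, 4, 12, 14, 6, 9, 10, 3, 16]
14>12: swap(6,10), hi=9 ⇒ [11, 7, 8, 5, 4, 12, 3, 6, 9, 10, 14, 16]
3<12: swap(5,6), lo=6 mid=7 ⇒ [11, 7, 8, 5, 4, 3, 12, 6, 9, 10, 14, 16]
6<12: swap(6,7), lo=7 mid=8 ⇒ [11, 7, 8, 5, 4, 3, 6, 12, 9, 10, 14, 16]
9<12: swap(7,8), lo=8 mid=9 ⇒ [11, 7, 8, 5, 4, 3, 6, 9, 12, 10, 14, 16]
10<12: swap(8,9), lo=9 mid=10 ⇒ [11, 7, 8, 5, 4, 3, 6, 9, 10, 12, 14, 16]
done. lo=9 hi=9; nums=[11, 7, 8, 5, 4, 3, 6, 9, 10, 12, 14, 16]

[11, 7, 8, 5, 4, 3, 6, 9, 10, 12, 14, 16]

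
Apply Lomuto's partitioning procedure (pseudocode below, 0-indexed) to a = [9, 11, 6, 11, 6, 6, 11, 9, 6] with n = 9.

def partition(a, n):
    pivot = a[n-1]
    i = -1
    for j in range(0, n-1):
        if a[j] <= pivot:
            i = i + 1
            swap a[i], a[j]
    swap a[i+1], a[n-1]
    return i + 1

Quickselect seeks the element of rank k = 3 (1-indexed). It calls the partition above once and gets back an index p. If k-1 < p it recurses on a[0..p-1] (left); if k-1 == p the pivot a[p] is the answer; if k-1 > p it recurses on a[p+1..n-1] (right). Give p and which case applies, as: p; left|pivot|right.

pivot = a[8] = 6; i = -1
j=0: a[0]=9 > 6 → no swap
j=1: a[1]=11 > 6 → no swap
j=2: a[2]=6 ≤ 6 → i=0, swap a[0],a[2] → [6, 11, 9, 11, 6, 6, 11, 9, 6]
j=3: a[3]=11 > 6 → no swap
j=4: a[4]=6 ≤ 6 → i=1, swap a[1],a[4] → [6, 6, 9, 11, 11, 6, 11, 9, 6]
j=5: a[5]=6 ≤ 6 → i=2, swap a[2],a[5] → [6, 6, 6, 11, 11, 9, 11, 9, 6]
j=6: a[6]=11 > 6 → no swap
j=7: a[7]=9 > 6 → no swap
final swap a[3],a[8] → [6, 6, 6, 6, 11, 9, 11, 9, 11]; return 3
p = 3; k-1 = 2 < 3 ⇒ left

3; left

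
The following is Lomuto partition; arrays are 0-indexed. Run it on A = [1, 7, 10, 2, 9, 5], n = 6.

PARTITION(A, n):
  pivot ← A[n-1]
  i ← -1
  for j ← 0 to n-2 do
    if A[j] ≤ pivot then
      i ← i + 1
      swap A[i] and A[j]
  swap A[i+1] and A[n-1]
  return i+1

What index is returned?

pivot = A[5] = 5; i = -1
j=0: A[0]=1 ≤ 5 → i=0, swap A[0],A[0] (no change) → [1, 7, 10, 2, 9, 5]
j=1: A[1]=7 > 5 → no swap
j=2: A[2]=10 > 5 → no swap
j=3: A[3]=2 ≤ 5 → i=1, swap A[1],A[3] → [1, 2, 10, 7, 9, 5]
j=4: A[4]=9 > 5 → no swap
final swap A[2],A[5] → [1, 2, 5, 7, 9, 10]; return 2

2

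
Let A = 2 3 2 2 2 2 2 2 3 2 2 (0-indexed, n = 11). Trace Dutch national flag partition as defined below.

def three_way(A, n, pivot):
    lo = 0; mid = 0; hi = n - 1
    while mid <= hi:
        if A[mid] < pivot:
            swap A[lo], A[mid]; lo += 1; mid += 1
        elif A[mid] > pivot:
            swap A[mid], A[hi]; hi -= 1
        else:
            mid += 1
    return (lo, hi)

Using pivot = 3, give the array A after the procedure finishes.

2 2 2 2 2 2 2 2 2 3 3

pivot = 3; lo=0, mid=0, hi=10
A[mid]=2<3: swap A[0],A[0]; lo=1,mid=1 → 2 3 2 2 2 2 2 2 3 2 2
A[mid]=3=3: mid=2
A[mid]=2<3: swap A[1],A[2]; lo=2,mid=3 → 2 2 3 2 2 2 2 2 3 2 2
A[mid]=2<3: swap A[2],A[3]; lo=3,mid=4 → 2 2 2 3 2 2 2 2 3 2 2
A[mid]=2<3: swap A[3],A[4]; lo=4,mid=5 → 2 2 2 2 3 2 2 2 3 2 2
A[mid]=2<3: swap A[4],A[5]; lo=5,mid=6 → 2 2 2 2 2 3 2 2 3 2 2
A[mid]=2<3: swap A[5],A[6]; lo=6,mid=7 → 2 2 2 2 2 2 3 2 3 2 2
A[mid]=2<3: swap A[6],A[7]; lo=7,mid=8 → 2 2 2 2 2 2 2 3 3 2 2
A[mid]=3=3: mid=9
A[mid]=2<3: swap A[7],A[9]; lo=8,mid=10 → 2 2 2 2 2 2 2 2 3 3 2
A[mid]=2<3: swap A[8],A[10]; lo=9,mid=11 → 2 2 2 2 2 2 2 2 2 3 3
end: lo=9, hi=10; A = 2 2 2 2 2 2 2 2 2 3 3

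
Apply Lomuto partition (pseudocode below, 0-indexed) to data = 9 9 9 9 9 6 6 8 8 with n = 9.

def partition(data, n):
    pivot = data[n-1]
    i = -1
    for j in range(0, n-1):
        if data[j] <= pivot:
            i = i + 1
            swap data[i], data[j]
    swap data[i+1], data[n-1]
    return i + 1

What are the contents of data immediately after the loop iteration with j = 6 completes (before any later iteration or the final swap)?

6 6 9 9 9 9 9 8 8

pivot=8, i=-1
j=0: 9>8, skip
j=1: 9>8, skip
j=2: 9>8, skip
j=3: 9>8, skip
j=4: 9>8, skip
j=5: 6≤8, i=0, swap(0,5) ⇒ 6 9 9 9 9 9 6 8 8
j=6: 6≤8, i=1, swap(1,6) ⇒ 6 6 9 9 9 9 9 8 8
(after j=6) data = 6 6 9 9 9 9 9 8 8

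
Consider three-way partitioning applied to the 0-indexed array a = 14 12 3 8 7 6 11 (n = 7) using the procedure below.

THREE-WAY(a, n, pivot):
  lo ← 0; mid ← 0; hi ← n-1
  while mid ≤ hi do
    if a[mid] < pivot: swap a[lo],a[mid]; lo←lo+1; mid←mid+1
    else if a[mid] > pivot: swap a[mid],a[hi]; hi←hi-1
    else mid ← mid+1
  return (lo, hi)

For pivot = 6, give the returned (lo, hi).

pivot = 6; lo=0, mid=0, hi=6
a[mid]=14>6: swap a[0],a[6]; hi=5 → 11 12 3 8 7 6 14
a[mid]=11>6: swap a[0],a[5]; hi=4 → 6 12 3 8 7 11 14
a[mid]=6=6: mid=1
a[mid]=12>6: swap a[1],a[4]; hi=3 → 6 7 3 8 12 11 14
a[mid]=7>6: swap a[1],a[3]; hi=2 → 6 8 3 7 12 11 14
a[mid]=8>6: swap a[1],a[2]; hi=1 → 6 3 8 7 12 11 14
a[mid]=3<6: swap a[0],a[1]; lo=1,mid=2 → 3 6 8 7 12 11 14
end: lo=1, hi=1; a = 3 6 8 7 12 11 14

(1, 1)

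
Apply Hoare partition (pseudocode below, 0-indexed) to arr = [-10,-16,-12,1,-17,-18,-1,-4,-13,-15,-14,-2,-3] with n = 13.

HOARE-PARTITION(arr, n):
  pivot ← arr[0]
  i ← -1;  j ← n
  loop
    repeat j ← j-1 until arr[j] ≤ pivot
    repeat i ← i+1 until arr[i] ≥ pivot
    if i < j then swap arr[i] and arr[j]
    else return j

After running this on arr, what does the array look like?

pivot=-10
j stops at 10 (-14), i stops at 0 (-10); swap ⇒ [-14,-16,-12,1,-17,-18,-1,-4,-13,-15,-10,-2,-3]
j stops at 9 (-15), i stops at 3 (1); swap ⇒ [-14,-16,-12,-15,-17,-18,-1,-4,-13,1,-10,-2,-3]
j stops at 8 (-13), i stops at 6 (-1); swap ⇒ [-14,-16,-12,-15,-17,-18,-13,-4,-1,1,-10,-2,-3]
j stops at 6, i stops at 7; i≥j ⇒ return 6. arr=[-14,-16,-12,-15,-17,-18,-13,-4,-1,1,-10,-2,-3]

[-14,-16,-12,-15,-17,-18,-13,-4,-1,1,-10,-2,-3]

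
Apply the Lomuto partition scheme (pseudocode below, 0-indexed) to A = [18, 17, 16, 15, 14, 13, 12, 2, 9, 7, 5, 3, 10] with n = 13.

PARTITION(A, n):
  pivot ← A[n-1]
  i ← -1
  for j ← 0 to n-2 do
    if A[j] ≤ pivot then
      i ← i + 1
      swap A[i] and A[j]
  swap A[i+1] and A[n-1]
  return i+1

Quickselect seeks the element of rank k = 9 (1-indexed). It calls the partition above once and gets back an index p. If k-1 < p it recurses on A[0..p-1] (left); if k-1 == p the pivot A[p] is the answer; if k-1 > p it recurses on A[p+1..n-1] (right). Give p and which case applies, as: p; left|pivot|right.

5; right

pivot = A[12] = 10; i = -1
j=0: A[0]=18 > 10 → no swap
j=1: A[1]=17 > 10 → no swap
j=2: A[2]=16 > 10 → no swap
j=3: A[3]=15 > 10 → no swap
j=4: A[4]=14 > 10 → no swap
j=5: A[5]=13 > 10 → no swap
j=6: A[6]=12 > 10 → no swap
j=7: A[7]=2 ≤ 10 → i=0, swap A[0],A[7] → [2, 17, 16, 15, 14, 13, 12, 18, 9, 7, 5, 3, 10]
j=8: A[8]=9 ≤ 10 → i=1, swap A[1],A[8] → [2, 9, 16, 15, 14, 13, 12, 18, 17, 7, 5, 3, 10]
j=9: A[9]=7 ≤ 10 → i=2, swap A[2],A[9] → [2, 9, 7, 15, 14, 13, 12, 18, 17, 16, 5, 3, 10]
j=10: A[10]=5 ≤ 10 → i=3, swap A[3],A[10] → [2, 9, 7, 5, 14, 13, 12, 18, 17, 16, 15, 3, 10]
j=11: A[11]=3 ≤ 10 → i=4, swap A[4],A[11] → [2, 9, 7, 5, 3, 13, 12, 18, 17, 16, 15, 14, 10]
final swap A[5],A[12] → [2, 9, 7, 5, 3, 10, 12, 18, 17, 16, 15, 14, 13]; return 5
p = 5; k-1 = 8 > 5 ⇒ right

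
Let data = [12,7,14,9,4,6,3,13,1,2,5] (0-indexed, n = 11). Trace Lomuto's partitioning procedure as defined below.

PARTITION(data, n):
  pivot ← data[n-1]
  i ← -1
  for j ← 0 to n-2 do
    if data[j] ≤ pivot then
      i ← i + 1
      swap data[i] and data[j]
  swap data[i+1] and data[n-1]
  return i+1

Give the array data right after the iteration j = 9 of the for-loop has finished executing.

pivot = data[10] = 5; i = -1
j=0: data[0]=12 > 5 → no swap
j=1: data[1]=7 > 5 → no swap
j=2: data[2]=14 > 5 → no swap
j=3: data[3]=9 > 5 → no swap
j=4: data[4]=4 ≤ 5 → i=0, swap data[0],data[4] → [4,7,14,9,12,6,3,13,1,2,5]
j=5: data[5]=6 > 5 → no swap
j=6: data[6]=3 ≤ 5 → i=1, swap data[1],data[6] → [4,3,14,9,12,6,7,13,1,2,5]
j=7: data[7]=13 > 5 → no swap
j=8: data[8]=1 ≤ 5 → i=2, swap data[2],data[8] → [4,3,1,9,12,6,7,13,14,2,5]
j=9: data[9]=2 ≤ 5 → i=3, swap data[3],data[9] → [4,3,1,2,12,6,7,13,14,9,5]
(after j=9) data = [4,3,1,2,12,6,7,13,14,9,5]

[4,3,1,2,12,6,7,13,14,9,5]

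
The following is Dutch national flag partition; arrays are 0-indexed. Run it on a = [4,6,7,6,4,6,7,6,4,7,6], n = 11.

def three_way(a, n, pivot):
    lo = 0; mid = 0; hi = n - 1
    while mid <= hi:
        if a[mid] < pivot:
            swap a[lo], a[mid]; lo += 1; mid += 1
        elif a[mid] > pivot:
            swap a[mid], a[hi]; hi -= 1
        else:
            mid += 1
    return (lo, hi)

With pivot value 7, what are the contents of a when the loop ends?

pivot = 7; lo=0, mid=0, hi=10
a[mid]=4<7: swap a[0],a[0]; lo=1,mid=1 → [4,6,7,6,4,6,7,6,4,7,6]
a[mid]=6<7: swap a[1],a[1]; lo=2,mid=2 → [4,6,7,6,4,6,7,6,4,7,6]
a[mid]=7=7: mid=3
a[mid]=6<7: swap a[2],a[3]; lo=3,mid=4 → [4,6,6,7,4,6,7,6,4,7,6]
a[mid]=4<7: swap a[3],a[4]; lo=4,mid=5 → [4,6,6,4,7,6,7,6,4,7,6]
a[mid]=6<7: swap a[4],a[5]; lo=5,mid=6 → [4,6,6,4,6,7,7,6,4,7,6]
a[mid]=7=7: mid=7
a[mid]=6<7: swap a[5],a[7]; lo=6,mid=8 → [4,6,6,4,6,6,7,7,4,7,6]
a[mid]=4<7: swap a[6],a[8]; lo=7,mid=9 → [4,6,6,4,6,6,4,7,7,7,6]
a[mid]=7=7: mid=10
a[mid]=6<7: swap a[7],a[10]; lo=8,mid=11 → [4,6,6,4,6,6,4,6,7,7,7]
end: lo=8, hi=10; a = [4,6,6,4,6,6,4,6,7,7,7]

[4,6,6,4,6,6,4,6,7,7,7]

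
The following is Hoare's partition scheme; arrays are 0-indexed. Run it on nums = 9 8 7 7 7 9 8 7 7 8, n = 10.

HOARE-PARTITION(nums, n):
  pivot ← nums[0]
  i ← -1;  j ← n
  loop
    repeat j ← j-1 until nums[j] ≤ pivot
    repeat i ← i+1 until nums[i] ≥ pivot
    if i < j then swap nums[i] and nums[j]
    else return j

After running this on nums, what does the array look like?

8 8 7 7 7 7 8 7 9 9

pivot=9
j stops at 9 (8), i stops at 0 (9); swap ⇒ 8 8 7 7 7 9 8 7 7 9
j stops at 8 (7), i stops at 5 (9); swap ⇒ 8 8 7 7 7 7 8 7 9 9
j stops at 7, i stops at 8; i≥j ⇒ return 7. nums=8 8 7 7 7 7 8 7 9 9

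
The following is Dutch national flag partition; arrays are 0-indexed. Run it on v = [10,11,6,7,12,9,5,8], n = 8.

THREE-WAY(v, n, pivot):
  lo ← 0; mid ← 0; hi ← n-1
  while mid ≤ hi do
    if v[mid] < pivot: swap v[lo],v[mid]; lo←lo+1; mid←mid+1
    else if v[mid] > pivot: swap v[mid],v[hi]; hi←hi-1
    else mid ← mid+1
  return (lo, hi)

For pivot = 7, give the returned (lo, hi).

(2, 2)

pivot = 7; lo=0, mid=0, hi=7
v[mid]=10>7: swap v[0],v[7]; hi=6 → [8,11,6,7,12,9,5,10]
v[mid]=8>7: swap v[0],v[6]; hi=5 → [5,11,6,7,12,9,8,10]
v[mid]=5<7: swap v[0],v[0]; lo=1,mid=1 → [5,11,6,7,12,9,8,10]
v[mid]=11>7: swap v[1],v[5]; hi=4 → [5,9,6,7,12,11,8,10]
v[mid]=9>7: swap v[1],v[4]; hi=3 → [5,12,6,7,9,11,8,10]
v[mid]=12>7: swap v[1],v[3]; hi=2 → [5,7,6,12,9,11,8,10]
v[mid]=7=7: mid=2
v[mid]=6<7: swap v[1],v[2]; lo=2,mid=3 → [5,6,7,12,9,11,8,10]
end: lo=2, hi=2; v = [5,6,7,12,9,11,8,10]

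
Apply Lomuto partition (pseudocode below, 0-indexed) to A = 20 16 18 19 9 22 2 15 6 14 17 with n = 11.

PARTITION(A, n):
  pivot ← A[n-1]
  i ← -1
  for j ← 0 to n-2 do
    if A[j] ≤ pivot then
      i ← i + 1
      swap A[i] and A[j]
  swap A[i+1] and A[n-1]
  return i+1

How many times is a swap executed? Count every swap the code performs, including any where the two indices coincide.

pivot=17, i=-1
j=0: 20>17, skip
j=1: 16≤17, i=0, swap(0,1) ⇒ 16 20 18 19 9 22 2 15 6 14 17
j=2: 18>17, skip
j=3: 19>17, skip
j=4: 9≤17, i=1, swap(1,4) ⇒ 16 9 18 19 20 22 2 15 6 14 17
j=5: 22>17, skip
j=6: 2≤17, i=2, swap(2,6) ⇒ 16 9 2 19 20 22 18 15 6 14 17
j=7: 15≤17, i=3, swap(3,7) ⇒ 16 9 2 15 20 22 18 19 6 14 17
j=8: 6≤17, i=4, swap(4,8) ⇒ 16 9 2 15 6 22 18 19 20 14 17
j=9: 14≤17, i=5, swap(5,9) ⇒ 16 9 2 15 6 14 18 19 20 22 17
swap(6,10) ⇒ 16 9 2 15 6 14 17 19 20 22 18; return 6

7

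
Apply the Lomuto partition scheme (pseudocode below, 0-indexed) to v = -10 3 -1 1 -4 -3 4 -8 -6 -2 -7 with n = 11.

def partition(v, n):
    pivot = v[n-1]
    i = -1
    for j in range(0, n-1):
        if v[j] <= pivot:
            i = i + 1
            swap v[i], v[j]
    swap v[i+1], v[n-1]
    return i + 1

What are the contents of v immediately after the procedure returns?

-10 -8 -7 1 -4 -3 4 3 -6 -2 -1

pivot = v[10] = -7; i = -1
j=0: v[0]=-10 ≤ -7 → i=0, swap v[0],v[0] (no change) → -10 3 -1 1 -4 -3 4 -8 -6 -2 -7
j=1: v[1]=3 > -7 → no swap
j=2: v[2]=-1 > -7 → no swap
j=3: v[3]=1 > -7 → no swap
j=4: v[4]=-4 > -7 → no swap
j=5: v[5]=-3 > -7 → no swap
j=6: v[6]=4 > -7 → no swap
j=7: v[7]=-8 ≤ -7 → i=1, swap v[1],v[7] → -10 -8 -1 1 -4 -3 4 3 -6 -2 -7
j=8: v[8]=-6 > -7 → no swap
j=9: v[9]=-2 > -7 → no swap
final swap v[2],v[10] → -10 -8 -7 1 -4 -3 4 3 -6 -2 -1; return 2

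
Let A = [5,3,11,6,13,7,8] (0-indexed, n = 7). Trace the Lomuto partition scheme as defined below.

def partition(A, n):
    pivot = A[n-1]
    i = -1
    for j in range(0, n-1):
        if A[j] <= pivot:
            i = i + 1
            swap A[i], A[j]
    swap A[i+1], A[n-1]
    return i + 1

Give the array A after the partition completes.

pivot=8, i=-1
j=0: 5≤8, i=0, swap(0,0) ⇒ [5,3,11,6,13,7,8]
j=1: 3≤8, i=1, swap(1,1) ⇒ [5,3,11,6,13,7,8]
j=2: 11>8, skip
j=3: 6≤8, i=2, swap(2,3) ⇒ [5,3,6,11,13,7,8]
j=4: 13>8, skip
j=5: 7≤8, i=3, swap(3,5) ⇒ [5,3,6,7,13,11,8]
swap(4,6) ⇒ [5,3,6,7,8,11,13]; return 4

[5,3,6,7,8,11,13]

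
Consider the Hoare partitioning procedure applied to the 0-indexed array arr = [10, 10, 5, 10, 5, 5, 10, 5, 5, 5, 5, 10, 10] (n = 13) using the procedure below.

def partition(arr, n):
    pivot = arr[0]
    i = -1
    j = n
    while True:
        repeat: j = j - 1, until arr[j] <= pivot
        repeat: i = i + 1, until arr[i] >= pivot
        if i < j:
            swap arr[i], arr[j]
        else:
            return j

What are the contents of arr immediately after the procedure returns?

[10, 10, 5, 5, 5, 5, 5, 5, 5, 10, 10, 10, 10]

pivot=10
j stops at 12 (10), i stops at 0 (10); swap ⇒ [10, 10, 5, 10, 5, 5, 10, 5, 5, 5, 5, 10, 10]
j stops at 11 (10), i stops at 1 (10); swap ⇒ [10, 10, 5, 10, 5, 5, 10, 5, 5, 5, 5, 10, 10]
j stops at 10 (5), i stops at 3 (10); swap ⇒ [10, 10, 5, 5, 5, 5, 10, 5, 5, 5, 10, 10, 10]
j stops at 9 (5), i stops at 6 (10); swap ⇒ [10, 10, 5, 5, 5, 5, 5, 5, 5, 10, 10, 10, 10]
j stops at 8, i stops at 9; i≥j ⇒ return 8. arr=[10, 10, 5, 5, 5, 5, 5, 5, 5, 10, 10, 10, 10]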